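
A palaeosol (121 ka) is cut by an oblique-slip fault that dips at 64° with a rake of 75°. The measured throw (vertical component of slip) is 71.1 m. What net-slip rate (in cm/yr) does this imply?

dip-slip = throw / sin(dip) = 71.1 / sin(64°) = 79.11 m
net slip = dip-slip / sin(rake) = 79.11 / sin(75°) = 81.90 m
rate = 81.90 m / 121 ka = 0.000677 m/yr = 0.0677 cm/yr

0.0677 cm/yr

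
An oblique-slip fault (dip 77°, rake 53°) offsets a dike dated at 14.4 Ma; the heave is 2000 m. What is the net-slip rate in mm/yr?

0.773 mm/yr

dip-slip = heave / cos(dip) = 2000 / cos(77°) = 8891 m
net slip = dip-slip / sin(rake) = 8891 / sin(53°) = 11130 m
rate = 11130 m / 14.4 Ma = 0.000773 m/yr = 0.773 mm/yr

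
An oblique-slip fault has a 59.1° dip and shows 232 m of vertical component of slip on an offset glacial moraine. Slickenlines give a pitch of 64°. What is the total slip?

301 m

dip-slip = throw / sin(dip) = 232 / sin(59.1°) = 270.4 m
net slip = dip-slip / sin(rake) = 270.4 / sin(64°) = 301 m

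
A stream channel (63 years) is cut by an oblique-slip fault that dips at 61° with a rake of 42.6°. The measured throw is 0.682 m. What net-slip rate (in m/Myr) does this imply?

dip-slip = throw / sin(dip) = 0.682 / sin(61°) = 0.7798 m
net slip = dip-slip / sin(rake) = 0.7798 / sin(42.6°) = 1.152 m
rate = 1.152 m / 63 years = 0.0183 m/yr = 18300 m/Myr

18300 m/Myr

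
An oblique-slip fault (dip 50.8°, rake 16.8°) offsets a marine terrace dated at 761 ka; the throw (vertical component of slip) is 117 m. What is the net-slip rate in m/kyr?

0.686 m/kyr

dip-slip = throw / sin(dip) = 117 / sin(50.8°) = 151 m
net slip = dip-slip / sin(rake) = 151 / sin(16.8°) = 522.4 m
rate = 522.4 m / 761 ka = 0.000686 m/yr = 0.686 m/kyr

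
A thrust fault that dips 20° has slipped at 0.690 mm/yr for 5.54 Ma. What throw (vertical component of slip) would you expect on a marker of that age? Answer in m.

dip-slip = rate × time = 0.690 mm/yr × 5.54 Ma = 3823 m
throw = dip-slip × sin(dip) = 3823 × sin(20°) = 1310 m

1310 m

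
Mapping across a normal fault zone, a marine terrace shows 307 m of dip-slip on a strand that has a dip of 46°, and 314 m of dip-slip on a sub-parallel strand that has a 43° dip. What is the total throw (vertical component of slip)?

throw_A = 307 × sin(46°) = 220.8 m
throw_B = 314 × sin(43°) = 214.1 m
total = 220.8 + 214.1 = 435 m

435 m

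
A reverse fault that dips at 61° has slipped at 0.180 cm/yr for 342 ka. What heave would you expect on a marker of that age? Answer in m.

dip-slip = rate × time = 0.180 cm/yr × 342 ka = 615.6 m
heave = dip-slip × cos(dip) = 615.6 × cos(61°) = 298 m

298 m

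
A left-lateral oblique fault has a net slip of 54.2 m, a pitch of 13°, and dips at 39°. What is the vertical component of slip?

7.67 m

dip-slip = net slip × sin(rake) = 54.2 m × sin(13°) = 12.19 m
throw = dip-slip × sin(dip) = 12.19 × sin(39°) = 7.67 m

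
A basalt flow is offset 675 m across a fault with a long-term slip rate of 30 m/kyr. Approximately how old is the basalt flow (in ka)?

age = offset / rate = 675 m / (30 m/kyr) = 22500 yr = 22.5 ka

22.5 ka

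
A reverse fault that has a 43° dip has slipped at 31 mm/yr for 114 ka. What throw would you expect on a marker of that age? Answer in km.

2.41 km

dip-slip = rate × time = 31 mm/yr × 114 ka = 3534 m
throw = dip-slip × sin(dip) = 3534 × sin(43°) = 2410 m = 2.41 km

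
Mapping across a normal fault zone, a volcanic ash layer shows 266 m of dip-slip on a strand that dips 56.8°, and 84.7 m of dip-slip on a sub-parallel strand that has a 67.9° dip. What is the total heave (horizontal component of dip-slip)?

178 m

heave_A = 266 × cos(56.8°) = 145.7 m
heave_B = 84.7 × cos(67.9°) = 31.87 m
total = 145.7 + 31.87 = 178 m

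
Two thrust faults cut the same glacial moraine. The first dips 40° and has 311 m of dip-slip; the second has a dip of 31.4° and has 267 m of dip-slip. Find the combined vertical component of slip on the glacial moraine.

throw_A = 311 × sin(40°) = 199.9 m
throw_B = 267 × sin(31.4°) = 139.1 m
total = 199.9 + 139.1 = 339 m

339 m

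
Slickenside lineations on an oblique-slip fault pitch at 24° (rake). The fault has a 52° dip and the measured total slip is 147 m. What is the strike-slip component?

strike-slip = net slip × cos(rake) = 147 m × cos(24°) = 134 m

134 m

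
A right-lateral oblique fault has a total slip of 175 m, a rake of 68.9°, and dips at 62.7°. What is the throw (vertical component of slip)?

145 m

dip-slip = net slip × sin(rake) = 175 m × sin(68.9°) = 163.3 m
throw = dip-slip × sin(dip) = 163.3 × sin(62.7°) = 145 m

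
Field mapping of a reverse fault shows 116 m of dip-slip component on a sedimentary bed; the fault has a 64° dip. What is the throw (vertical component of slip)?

104 m

throw = dip-slip × sin(dip) = 116 m × sin(64°) = 104 m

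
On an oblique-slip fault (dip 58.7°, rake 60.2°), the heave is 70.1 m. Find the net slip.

155 m

dip-slip = heave / cos(dip) = 70.1 / cos(58.7°) = 134.9 m
net slip = dip-slip / sin(rake) = 134.9 / sin(60.2°) = 155 m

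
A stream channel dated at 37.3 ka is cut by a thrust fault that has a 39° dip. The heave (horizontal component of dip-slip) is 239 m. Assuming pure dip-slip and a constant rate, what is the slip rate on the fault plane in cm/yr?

dip-slip = heave / cos(dip) = 239 m / cos(39°) = 307.5 m
rate = 307.5 m / 37.3 ka = 0.00824 m/yr = 0.824 cm/yr

0.824 cm/yr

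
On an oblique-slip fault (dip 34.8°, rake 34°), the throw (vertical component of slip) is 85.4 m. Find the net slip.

268 m

dip-slip = throw / sin(dip) = 85.4 / sin(34.8°) = 149.6 m
net slip = dip-slip / sin(rake) = 149.6 / sin(34°) = 268 m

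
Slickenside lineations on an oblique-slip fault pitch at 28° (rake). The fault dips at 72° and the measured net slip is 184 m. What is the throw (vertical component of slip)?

dip-slip = net slip × sin(rake) = 184 m × sin(28°) = 86.38 m
throw = dip-slip × sin(dip) = 86.38 × sin(72°) = 82.2 m

82.2 m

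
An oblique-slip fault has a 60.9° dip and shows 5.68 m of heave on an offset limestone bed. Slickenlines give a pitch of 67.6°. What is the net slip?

dip-slip = heave / cos(dip) = 5.68 / cos(60.9°) = 11.68 m
net slip = dip-slip / sin(rake) = 11.68 / sin(67.6°) = 12.6 m

12.6 m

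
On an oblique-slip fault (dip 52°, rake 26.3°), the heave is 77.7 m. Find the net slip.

285 m

dip-slip = heave / cos(dip) = 77.7 / cos(52°) = 126.2 m
net slip = dip-slip / sin(rake) = 126.2 / sin(26.3°) = 285 m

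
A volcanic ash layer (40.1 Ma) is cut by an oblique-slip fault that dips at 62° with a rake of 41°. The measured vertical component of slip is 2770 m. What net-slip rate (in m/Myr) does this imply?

119 m/Myr

dip-slip = throw / sin(dip) = 2770 / sin(62°) = 3137 m
net slip = dip-slip / sin(rake) = 3137 / sin(41°) = 4782 m
rate = 4782 m / 40.1 Ma = 0.000119 m/yr = 119 m/Myr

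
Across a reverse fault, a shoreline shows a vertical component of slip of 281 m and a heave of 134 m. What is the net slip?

net slip = √(throw² + heave²) = √(281² + 134²) = 311 m

311 m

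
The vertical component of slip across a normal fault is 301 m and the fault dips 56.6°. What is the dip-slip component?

dip-slip = throw / sin(dip) = 301 / sin(56.6°) = 361 m

361 m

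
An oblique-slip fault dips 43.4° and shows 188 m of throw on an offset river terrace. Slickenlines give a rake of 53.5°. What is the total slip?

dip-slip = throw / sin(dip) = 188 / sin(43.4°) = 273.6 m
net slip = dip-slip / sin(rake) = 273.6 / sin(53.5°) = 340 m

340 m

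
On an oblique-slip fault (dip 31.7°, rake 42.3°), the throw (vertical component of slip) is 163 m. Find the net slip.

461 m

dip-slip = throw / sin(dip) = 163 / sin(31.7°) = 310.2 m
net slip = dip-slip / sin(rake) = 310.2 / sin(42.3°) = 461 m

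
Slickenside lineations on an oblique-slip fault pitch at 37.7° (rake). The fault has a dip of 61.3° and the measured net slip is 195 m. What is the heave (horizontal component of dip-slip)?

57.3 m

dip-slip = net slip × sin(rake) = 195 m × sin(37.7°) = 119.2 m
heave = dip-slip × cos(dip) = 119.2 × cos(61.3°) = 57.3 m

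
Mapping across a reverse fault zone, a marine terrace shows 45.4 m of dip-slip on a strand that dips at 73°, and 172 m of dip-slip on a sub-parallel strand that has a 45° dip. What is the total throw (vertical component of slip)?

165 m

throw_A = 45.4 × sin(73°) = 43.42 m
throw_B = 172 × sin(45°) = 121.6 m
total = 43.42 + 121.6 = 165 m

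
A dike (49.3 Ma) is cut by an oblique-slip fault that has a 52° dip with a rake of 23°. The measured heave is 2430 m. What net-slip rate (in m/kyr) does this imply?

0.205 m/kyr

dip-slip = heave / cos(dip) = 2430 / cos(52°) = 3947 m
net slip = dip-slip / sin(rake) = 3947 / sin(23°) = 10100 m
rate = 10100 m / 49.3 Ma = 0.000205 m/yr = 0.205 m/kyr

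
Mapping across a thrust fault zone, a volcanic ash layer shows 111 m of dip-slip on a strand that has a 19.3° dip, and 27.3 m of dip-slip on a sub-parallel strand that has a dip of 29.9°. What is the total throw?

throw_A = 111 × sin(19.3°) = 36.69 m
throw_B = 27.3 × sin(29.9°) = 13.61 m
total = 36.69 + 13.61 = 50.3 m

50.3 m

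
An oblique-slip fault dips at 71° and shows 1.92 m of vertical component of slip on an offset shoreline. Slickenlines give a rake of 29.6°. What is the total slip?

4.11 m

dip-slip = throw / sin(dip) = 1.92 / sin(71°) = 2.031 m
net slip = dip-slip / sin(rake) = 2.031 / sin(29.6°) = 4.11 m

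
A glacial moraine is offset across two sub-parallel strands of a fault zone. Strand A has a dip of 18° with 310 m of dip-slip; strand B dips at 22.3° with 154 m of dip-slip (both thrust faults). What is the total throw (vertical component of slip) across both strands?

154 m

throw_A = 310 × sin(18°) = 95.80 m
throw_B = 154 × sin(22.3°) = 58.44 m
total = 95.80 + 58.44 = 154 m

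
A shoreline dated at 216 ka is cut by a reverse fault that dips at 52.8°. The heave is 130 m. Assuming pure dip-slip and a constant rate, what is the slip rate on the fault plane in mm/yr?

0.995 mm/yr

dip-slip = heave / cos(dip) = 130 m / cos(52.8°) = 215 m
rate = 215 m / 216 ka = 0.000995 m/yr = 0.995 mm/yr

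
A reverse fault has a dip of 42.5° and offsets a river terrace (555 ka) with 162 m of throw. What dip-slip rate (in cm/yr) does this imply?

0.0432 cm/yr

dip-slip = throw / sin(dip) = 162 m / sin(42.5°) = 239.8 m
rate = 239.8 m / 555 ka = 0.000432 m/yr = 0.0432 cm/yr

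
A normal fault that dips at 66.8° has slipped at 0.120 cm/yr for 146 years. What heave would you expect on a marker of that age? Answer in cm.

dip-slip = rate × time = 0.120 cm/yr × 146 years = 0.1752 m
heave = dip-slip × cos(dip) = 0.1752 × cos(66.8°) = 0.0690 m = 6.90 cm

6.90 cm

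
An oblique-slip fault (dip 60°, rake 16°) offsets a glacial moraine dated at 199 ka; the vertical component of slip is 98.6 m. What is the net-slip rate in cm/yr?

0.208 cm/yr

dip-slip = throw / sin(dip) = 98.6 / sin(60°) = 113.9 m
net slip = dip-slip / sin(rake) = 113.9 / sin(16°) = 413.1 m
rate = 413.1 m / 199 ka = 0.00208 m/yr = 0.208 cm/yr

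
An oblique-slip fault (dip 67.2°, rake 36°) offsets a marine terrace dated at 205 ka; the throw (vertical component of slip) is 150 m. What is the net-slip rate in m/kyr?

1.35 m/kyr

dip-slip = throw / sin(dip) = 150 / sin(67.2°) = 162.7 m
net slip = dip-slip / sin(rake) = 162.7 / sin(36°) = 276.8 m
rate = 276.8 m / 205 ka = 0.00135 m/yr = 1.35 m/kyr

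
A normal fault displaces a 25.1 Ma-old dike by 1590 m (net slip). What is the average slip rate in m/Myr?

rate = 1590 m / 25.1 Ma = 0.0000633 m/yr = 63.3 m/Myr

63.3 m/Myr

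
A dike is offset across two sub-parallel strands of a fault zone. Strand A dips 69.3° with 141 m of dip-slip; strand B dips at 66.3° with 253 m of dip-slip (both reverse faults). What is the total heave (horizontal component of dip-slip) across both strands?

heave_A = 141 × cos(69.3°) = 49.84 m
heave_B = 253 × cos(66.3°) = 101.7 m
total = 49.84 + 101.7 = 152 m

152 m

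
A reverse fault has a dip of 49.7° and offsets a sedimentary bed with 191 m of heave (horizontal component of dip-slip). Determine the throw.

225 m

throw = heave × tan(dip) = 191 × tan(49.7°) = 225 m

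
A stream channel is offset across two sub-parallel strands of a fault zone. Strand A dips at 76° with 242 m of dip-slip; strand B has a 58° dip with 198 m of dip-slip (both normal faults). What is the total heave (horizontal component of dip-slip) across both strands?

163 m

heave_A = 242 × cos(76°) = 58.55 m
heave_B = 198 × cos(58°) = 104.9 m
total = 58.55 + 104.9 = 163 m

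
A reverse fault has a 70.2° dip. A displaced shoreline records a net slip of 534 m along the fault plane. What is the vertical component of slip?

throw = dip-slip × sin(dip) = 534 m × sin(70.2°) = 502 m

502 m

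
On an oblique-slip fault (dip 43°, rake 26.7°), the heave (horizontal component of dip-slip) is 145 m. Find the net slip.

441 m

dip-slip = heave / cos(dip) = 145 / cos(43°) = 198.3 m
net slip = dip-slip / sin(rake) = 198.3 / sin(26.7°) = 441 m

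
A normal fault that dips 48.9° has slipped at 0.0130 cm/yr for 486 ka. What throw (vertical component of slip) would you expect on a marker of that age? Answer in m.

dip-slip = rate × time = 0.0130 cm/yr × 486 ka = 63.18 m
throw = dip-slip × sin(dip) = 63.18 × sin(48.9°) = 47.6 m

47.6 m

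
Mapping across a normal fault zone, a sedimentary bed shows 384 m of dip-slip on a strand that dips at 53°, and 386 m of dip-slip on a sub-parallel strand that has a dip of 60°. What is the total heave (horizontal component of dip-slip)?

424 m

heave_A = 384 × cos(53°) = 231.1 m
heave_B = 386 × cos(60°) = 193 m
total = 231.1 + 193 = 424 m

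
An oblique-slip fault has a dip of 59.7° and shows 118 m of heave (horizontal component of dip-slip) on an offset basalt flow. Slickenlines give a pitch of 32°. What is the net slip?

dip-slip = heave / cos(dip) = 118 / cos(59.7°) = 233.9 m
net slip = dip-slip / sin(rake) = 233.9 / sin(32°) = 441 m

441 m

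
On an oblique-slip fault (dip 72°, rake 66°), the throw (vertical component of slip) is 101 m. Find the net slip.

116 m

dip-slip = throw / sin(dip) = 101 / sin(72°) = 106.2 m
net slip = dip-slip / sin(rake) = 106.2 / sin(66°) = 116 m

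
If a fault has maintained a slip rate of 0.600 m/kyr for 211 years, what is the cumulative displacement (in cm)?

12.7 cm

slip = rate × time = 0.600 m/kyr × 211 years = 0.127 m = 12.7 cm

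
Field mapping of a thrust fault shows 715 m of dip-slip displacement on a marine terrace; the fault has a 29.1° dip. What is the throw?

throw = dip-slip × sin(dip) = 715 m × sin(29.1°) = 348 m

348 m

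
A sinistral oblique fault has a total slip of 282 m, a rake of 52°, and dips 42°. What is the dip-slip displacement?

dip-slip = net slip × sin(rake) = 282 m × sin(52°) = 222 m

222 m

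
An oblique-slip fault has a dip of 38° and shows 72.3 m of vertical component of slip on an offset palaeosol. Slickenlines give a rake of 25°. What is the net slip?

dip-slip = throw / sin(dip) = 72.3 / sin(38°) = 117.4 m
net slip = dip-slip / sin(rake) = 117.4 / sin(25°) = 278 m

278 m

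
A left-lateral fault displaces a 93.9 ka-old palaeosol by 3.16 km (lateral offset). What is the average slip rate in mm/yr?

rate = 3.16 km / 93.9 ka = 0.0337 m/yr = 33.7 mm/yr

33.7 mm/yr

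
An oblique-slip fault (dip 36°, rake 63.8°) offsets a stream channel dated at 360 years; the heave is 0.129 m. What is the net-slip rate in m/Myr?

494 m/Myr

dip-slip = heave / cos(dip) = 0.129 / cos(36°) = 0.1595 m
net slip = dip-slip / sin(rake) = 0.1595 / sin(63.8°) = 0.1777 m
rate = 0.1777 m / 360 years = 0.000494 m/yr = 494 m/Myr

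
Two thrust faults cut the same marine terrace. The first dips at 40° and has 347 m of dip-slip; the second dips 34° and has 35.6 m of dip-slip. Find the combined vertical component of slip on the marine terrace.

throw_A = 347 × sin(40°) = 223 m
throw_B = 35.6 × sin(34°) = 19.91 m
total = 223 + 19.91 = 243 m

243 m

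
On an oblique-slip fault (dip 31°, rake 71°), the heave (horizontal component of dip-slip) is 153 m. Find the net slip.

189 m

dip-slip = heave / cos(dip) = 153 / cos(31°) = 178.5 m
net slip = dip-slip / sin(rake) = 178.5 / sin(71°) = 189 m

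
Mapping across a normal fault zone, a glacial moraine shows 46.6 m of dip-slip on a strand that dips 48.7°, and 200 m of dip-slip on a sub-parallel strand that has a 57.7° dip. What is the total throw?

204 m

throw_A = 46.6 × sin(48.7°) = 35.01 m
throw_B = 200 × sin(57.7°) = 169.1 m
total = 35.01 + 169.1 = 204 m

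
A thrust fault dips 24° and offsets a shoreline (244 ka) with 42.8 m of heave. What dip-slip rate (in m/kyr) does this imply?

0.192 m/kyr

dip-slip = heave / cos(dip) = 42.8 m / cos(24°) = 46.85 m
rate = 46.85 m / 244 ka = 0.000192 m/yr = 0.192 m/kyr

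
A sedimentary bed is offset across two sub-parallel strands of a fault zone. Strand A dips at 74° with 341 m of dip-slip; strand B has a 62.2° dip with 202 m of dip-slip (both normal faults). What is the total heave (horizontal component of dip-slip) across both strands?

heave_A = 341 × cos(74°) = 93.99 m
heave_B = 202 × cos(62.2°) = 94.21 m
total = 93.99 + 94.21 = 188 m

188 m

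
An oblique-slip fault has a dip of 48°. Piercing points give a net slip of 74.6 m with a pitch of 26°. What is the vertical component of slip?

dip-slip = net slip × sin(rake) = 74.6 m × sin(26°) = 32.70 m
throw = dip-slip × sin(dip) = 32.70 × sin(48°) = 24.3 m

24.3 m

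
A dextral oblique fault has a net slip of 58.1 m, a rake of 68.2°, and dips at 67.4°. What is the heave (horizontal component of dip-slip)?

dip-slip = net slip × sin(rake) = 58.1 m × sin(68.2°) = 53.95 m
heave = dip-slip × cos(dip) = 53.95 × cos(67.4°) = 20.7 m

20.7 m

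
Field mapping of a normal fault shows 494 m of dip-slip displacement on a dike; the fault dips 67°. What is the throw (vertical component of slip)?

455 m

throw = dip-slip × sin(dip) = 494 m × sin(67°) = 455 m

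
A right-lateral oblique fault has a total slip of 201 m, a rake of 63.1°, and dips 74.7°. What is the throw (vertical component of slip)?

dip-slip = net slip × sin(rake) = 201 m × sin(63.1°) = 179.3 m
throw = dip-slip × sin(dip) = 179.3 × sin(74.7°) = 173 m

173 m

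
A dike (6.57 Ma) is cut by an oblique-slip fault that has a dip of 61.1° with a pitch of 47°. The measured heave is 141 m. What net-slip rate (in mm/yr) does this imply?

0.0607 mm/yr

dip-slip = heave / cos(dip) = 141 / cos(61.1°) = 291.8 m
net slip = dip-slip / sin(rake) = 291.8 / sin(47°) = 398.9 m
rate = 398.9 m / 6.57 Ma = 0.0000607 m/yr = 0.0607 mm/yr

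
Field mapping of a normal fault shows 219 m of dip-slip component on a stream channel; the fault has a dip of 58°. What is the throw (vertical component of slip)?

186 m

throw = dip-slip × sin(dip) = 219 m × sin(58°) = 186 m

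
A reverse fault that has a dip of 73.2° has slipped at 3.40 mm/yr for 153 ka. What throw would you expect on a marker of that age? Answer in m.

498 m

dip-slip = rate × time = 3.40 mm/yr × 153 ka = 520.2 m
throw = dip-slip × sin(dip) = 520.2 × sin(73.2°) = 498 m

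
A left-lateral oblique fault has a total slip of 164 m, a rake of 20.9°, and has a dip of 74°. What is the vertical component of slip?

dip-slip = net slip × sin(rake) = 164 m × sin(20.9°) = 58.51 m
throw = dip-slip × sin(dip) = 58.51 × sin(74°) = 56.2 m

56.2 m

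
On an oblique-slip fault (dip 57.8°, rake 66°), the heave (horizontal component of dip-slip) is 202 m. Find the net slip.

415 m

dip-slip = heave / cos(dip) = 202 / cos(57.8°) = 379.1 m
net slip = dip-slip / sin(rake) = 379.1 / sin(66°) = 415 m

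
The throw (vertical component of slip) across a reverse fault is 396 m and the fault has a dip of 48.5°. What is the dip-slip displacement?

529 m

dip-slip = throw / sin(dip) = 396 / sin(48.5°) = 529 m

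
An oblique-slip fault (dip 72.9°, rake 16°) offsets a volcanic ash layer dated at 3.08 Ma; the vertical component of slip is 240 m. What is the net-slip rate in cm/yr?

dip-slip = throw / sin(dip) = 240 / sin(72.9°) = 251.1 m
net slip = dip-slip / sin(rake) = 251.1 / sin(16°) = 911 m
rate = 911 m / 3.08 Ma = 0.000296 m/yr = 0.0296 cm/yr

0.0296 cm/yr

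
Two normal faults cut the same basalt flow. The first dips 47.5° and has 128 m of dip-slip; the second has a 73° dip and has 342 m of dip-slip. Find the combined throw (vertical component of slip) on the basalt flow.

throw_A = 128 × sin(47.5°) = 94.37 m
throw_B = 342 × sin(73°) = 327.1 m
total = 94.37 + 327.1 = 421 m

421 m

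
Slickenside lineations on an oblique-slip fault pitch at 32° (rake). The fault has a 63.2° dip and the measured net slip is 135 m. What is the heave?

dip-slip = net slip × sin(rake) = 135 m × sin(32°) = 71.54 m
heave = dip-slip × cos(dip) = 71.54 × cos(63.2°) = 32.3 m

32.3 m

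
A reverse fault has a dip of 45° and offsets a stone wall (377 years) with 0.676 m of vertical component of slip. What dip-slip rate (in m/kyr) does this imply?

dip-slip = throw / sin(dip) = 0.676 m / sin(45°) = 0.9560 m
rate = 0.9560 m / 377 years = 0.00254 m/yr = 2.54 m/kyr

2.54 m/kyr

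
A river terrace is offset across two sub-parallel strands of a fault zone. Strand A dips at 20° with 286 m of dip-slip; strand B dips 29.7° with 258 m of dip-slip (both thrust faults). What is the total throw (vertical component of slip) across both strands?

226 m

throw_A = 286 × sin(20°) = 97.82 m
throw_B = 258 × sin(29.7°) = 127.8 m
total = 97.82 + 127.8 = 226 m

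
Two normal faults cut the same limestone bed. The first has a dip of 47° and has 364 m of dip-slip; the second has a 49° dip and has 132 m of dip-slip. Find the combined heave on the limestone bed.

heave_A = 364 × cos(47°) = 248.2 m
heave_B = 132 × cos(49°) = 86.60 m
total = 248.2 + 86.60 = 335 m

335 m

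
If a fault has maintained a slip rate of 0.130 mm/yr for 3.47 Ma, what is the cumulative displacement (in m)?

451 m

slip = rate × time = 0.130 mm/yr × 3.47 Ma = 451 m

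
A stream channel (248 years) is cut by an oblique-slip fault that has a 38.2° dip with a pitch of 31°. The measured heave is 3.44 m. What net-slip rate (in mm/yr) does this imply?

34.3 mm/yr

dip-slip = heave / cos(dip) = 3.44 / cos(38.2°) = 4.377 m
net slip = dip-slip / sin(rake) = 4.377 / sin(31°) = 8.499 m
rate = 8.499 m / 248 years = 0.0343 m/yr = 34.3 mm/yr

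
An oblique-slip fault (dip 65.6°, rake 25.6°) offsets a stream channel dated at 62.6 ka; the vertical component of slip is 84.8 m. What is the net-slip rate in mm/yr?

dip-slip = throw / sin(dip) = 84.8 / sin(65.6°) = 93.12 m
net slip = dip-slip / sin(rake) = 93.12 / sin(25.6°) = 215.5 m
rate = 215.5 m / 62.6 ka = 0.00344 m/yr = 3.44 mm/yr

3.44 mm/yr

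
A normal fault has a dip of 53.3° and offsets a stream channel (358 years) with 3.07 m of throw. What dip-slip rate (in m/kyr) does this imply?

dip-slip = throw / sin(dip) = 3.07 m / sin(53.3°) = 3.829 m
rate = 3.829 m / 358 years = 0.0107 m/yr = 10.7 m/kyr

10.7 m/kyr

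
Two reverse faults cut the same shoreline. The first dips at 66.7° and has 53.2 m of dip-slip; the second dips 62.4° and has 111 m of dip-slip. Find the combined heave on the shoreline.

72.5 m

heave_A = 53.2 × cos(66.7°) = 21.04 m
heave_B = 111 × cos(62.4°) = 51.43 m
total = 21.04 + 51.43 = 72.5 m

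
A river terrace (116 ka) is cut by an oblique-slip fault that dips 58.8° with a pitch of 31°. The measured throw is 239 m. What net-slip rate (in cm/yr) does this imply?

0.468 cm/yr

dip-slip = throw / sin(dip) = 239 / sin(58.8°) = 279.4 m
net slip = dip-slip / sin(rake) = 279.4 / sin(31°) = 542.5 m
rate = 542.5 m / 116 ka = 0.00468 m/yr = 0.468 cm/yr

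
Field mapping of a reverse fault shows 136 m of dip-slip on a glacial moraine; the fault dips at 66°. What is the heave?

heave = dip-slip × cos(dip) = 136 m × cos(66°) = 55.3 m

55.3 m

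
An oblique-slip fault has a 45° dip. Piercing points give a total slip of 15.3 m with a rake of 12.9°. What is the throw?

dip-slip = net slip × sin(rake) = 15.3 m × sin(12.9°) = 3.416 m
throw = dip-slip × sin(dip) = 3.416 × sin(45°) = 2.42 m

2.42 m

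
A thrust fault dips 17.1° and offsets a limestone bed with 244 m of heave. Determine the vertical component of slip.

75.1 m

throw = heave × tan(dip) = 244 × tan(17.1°) = 75.1 m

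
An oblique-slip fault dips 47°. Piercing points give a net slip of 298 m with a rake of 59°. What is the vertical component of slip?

dip-slip = net slip × sin(rake) = 298 m × sin(59°) = 255.4 m
throw = dip-slip × sin(dip) = 255.4 × sin(47°) = 187 m

187 m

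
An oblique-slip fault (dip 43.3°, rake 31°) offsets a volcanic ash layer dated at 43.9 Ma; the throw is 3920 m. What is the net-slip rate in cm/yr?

0.0253 cm/yr

dip-slip = throw / sin(dip) = 3920 / sin(43.3°) = 5716 m
net slip = dip-slip / sin(rake) = 5716 / sin(31°) = 11100 m
rate = 11100 m / 43.9 Ma = 0.000253 m/yr = 0.0253 cm/yr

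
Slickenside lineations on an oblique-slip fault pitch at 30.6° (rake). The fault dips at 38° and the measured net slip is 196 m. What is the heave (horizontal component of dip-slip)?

dip-slip = net slip × sin(rake) = 196 m × sin(30.6°) = 99.77 m
heave = dip-slip × cos(dip) = 99.77 × cos(38°) = 78.6 m

78.6 m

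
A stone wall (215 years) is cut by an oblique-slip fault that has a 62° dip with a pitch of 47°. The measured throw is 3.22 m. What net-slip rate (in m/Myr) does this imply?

23200 m/Myr

dip-slip = throw / sin(dip) = 3.22 / sin(62°) = 3.647 m
net slip = dip-slip / sin(rake) = 3.647 / sin(47°) = 4.986 m
rate = 4.986 m / 215 years = 0.0232 m/yr = 23200 m/Myr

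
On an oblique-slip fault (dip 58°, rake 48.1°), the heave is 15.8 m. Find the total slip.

dip-slip = heave / cos(dip) = 15.8 / cos(58°) = 29.82 m
net slip = dip-slip / sin(rake) = 29.82 / sin(48.1°) = 40.1 m

40.1 m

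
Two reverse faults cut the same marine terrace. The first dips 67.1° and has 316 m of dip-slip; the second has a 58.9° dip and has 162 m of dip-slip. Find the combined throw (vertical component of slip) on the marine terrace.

throw_A = 316 × sin(67.1°) = 291.1 m
throw_B = 162 × sin(58.9°) = 138.7 m
total = 291.1 + 138.7 = 430 m

430 m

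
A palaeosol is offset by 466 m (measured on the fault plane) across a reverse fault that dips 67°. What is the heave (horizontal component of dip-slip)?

heave = dip-slip × cos(dip) = 466 m × cos(67°) = 182 m

182 m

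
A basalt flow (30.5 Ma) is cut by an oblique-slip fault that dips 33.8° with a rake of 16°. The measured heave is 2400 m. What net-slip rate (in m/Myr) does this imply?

344 m/Myr

dip-slip = heave / cos(dip) = 2400 / cos(33.8°) = 2888 m
net slip = dip-slip / sin(rake) = 2888 / sin(16°) = 10480 m
rate = 10480 m / 30.5 Ma = 0.000344 m/yr = 344 m/Myr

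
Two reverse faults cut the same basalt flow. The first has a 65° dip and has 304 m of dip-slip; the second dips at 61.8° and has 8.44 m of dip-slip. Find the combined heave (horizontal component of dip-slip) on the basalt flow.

heave_A = 304 × cos(65°) = 128.5 m
heave_B = 8.44 × cos(61.8°) = 3.988 m
total = 128.5 + 3.988 = 132 m

132 m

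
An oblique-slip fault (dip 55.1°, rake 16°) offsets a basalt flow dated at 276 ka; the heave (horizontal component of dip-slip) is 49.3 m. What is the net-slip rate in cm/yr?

dip-slip = heave / cos(dip) = 49.3 / cos(55.1°) = 86.17 m
net slip = dip-slip / sin(rake) = 86.17 / sin(16°) = 312.6 m
rate = 312.6 m / 276 ka = 0.00113 m/yr = 0.113 cm/yr

0.113 cm/yr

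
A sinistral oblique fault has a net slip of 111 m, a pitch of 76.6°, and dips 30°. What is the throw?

54 m

dip-slip = net slip × sin(rake) = 111 m × sin(76.6°) = 108 m
throw = dip-slip × sin(dip) = 108 × sin(30°) = 54 m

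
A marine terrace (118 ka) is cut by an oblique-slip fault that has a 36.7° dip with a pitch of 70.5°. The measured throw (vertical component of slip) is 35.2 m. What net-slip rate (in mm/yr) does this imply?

dip-slip = throw / sin(dip) = 35.2 / sin(36.7°) = 58.90 m
net slip = dip-slip / sin(rake) = 58.90 / sin(70.5°) = 62.48 m
rate = 62.48 m / 118 ka = 0.000530 m/yr = 0.530 mm/yr

0.530 mm/yr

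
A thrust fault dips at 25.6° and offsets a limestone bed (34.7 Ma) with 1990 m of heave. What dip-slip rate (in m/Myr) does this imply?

63.6 m/Myr

dip-slip = heave / cos(dip) = 1990 m / cos(25.6°) = 2207 m
rate = 2207 m / 34.7 Ma = 0.0000636 m/yr = 63.6 m/Myr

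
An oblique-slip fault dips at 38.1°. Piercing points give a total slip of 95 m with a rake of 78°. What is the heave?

dip-slip = net slip × sin(rake) = 95 m × sin(78°) = 92.92 m
heave = dip-slip × cos(dip) = 92.92 × cos(38.1°) = 73.1 m

73.1 m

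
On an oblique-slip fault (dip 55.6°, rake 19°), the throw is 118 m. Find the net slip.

439 m

dip-slip = throw / sin(dip) = 118 / sin(55.6°) = 143 m
net slip = dip-slip / sin(rake) = 143 / sin(19°) = 439 m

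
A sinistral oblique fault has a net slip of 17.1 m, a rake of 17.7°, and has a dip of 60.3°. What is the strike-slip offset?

strike-slip = net slip × cos(rake) = 17.1 m × cos(17.7°) = 16.3 m

16.3 m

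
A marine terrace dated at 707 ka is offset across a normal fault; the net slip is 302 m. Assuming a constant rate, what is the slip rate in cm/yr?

rate = 302 m / 707 ka = 0.000427 m/yr = 0.0427 cm/yr

0.0427 cm/yr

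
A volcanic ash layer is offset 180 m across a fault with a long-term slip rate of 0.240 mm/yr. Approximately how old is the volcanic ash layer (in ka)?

age = offset / rate = 180 m / (0.240 mm/yr) = 750000 yr = 750 ka

750 ka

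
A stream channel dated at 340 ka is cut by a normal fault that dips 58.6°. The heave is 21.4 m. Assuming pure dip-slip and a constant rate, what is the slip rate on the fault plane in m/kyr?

0.121 m/kyr

dip-slip = heave / cos(dip) = 21.4 m / cos(58.6°) = 41.07 m
rate = 41.07 m / 340 ka = 0.000121 m/yr = 0.121 m/kyr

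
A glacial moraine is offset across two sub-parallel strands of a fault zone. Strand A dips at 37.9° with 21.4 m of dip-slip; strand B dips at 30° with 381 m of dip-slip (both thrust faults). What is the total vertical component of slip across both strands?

204 m

throw_A = 21.4 × sin(37.9°) = 13.15 m
throw_B = 381 × sin(30°) = 190.5 m
total = 13.15 + 190.5 = 204 m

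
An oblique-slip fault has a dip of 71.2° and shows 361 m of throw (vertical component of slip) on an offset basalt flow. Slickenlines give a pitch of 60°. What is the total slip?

dip-slip = throw / sin(dip) = 361 / sin(71.2°) = 381.3 m
net slip = dip-slip / sin(rake) = 381.3 / sin(60°) = 440 m

440 m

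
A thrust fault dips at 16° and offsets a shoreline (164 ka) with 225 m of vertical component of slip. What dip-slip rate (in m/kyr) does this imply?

4.98 m/kyr

dip-slip = throw / sin(dip) = 225 m / sin(16°) = 816.3 m
rate = 816.3 m / 164 ka = 0.00498 m/yr = 4.98 m/kyr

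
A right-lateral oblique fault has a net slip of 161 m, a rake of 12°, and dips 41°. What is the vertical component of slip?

22 m

dip-slip = net slip × sin(rake) = 161 m × sin(12°) = 33.47 m
throw = dip-slip × sin(dip) = 33.47 × sin(41°) = 22 m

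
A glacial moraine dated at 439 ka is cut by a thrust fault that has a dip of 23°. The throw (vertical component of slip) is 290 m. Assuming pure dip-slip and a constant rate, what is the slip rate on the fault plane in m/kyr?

1.69 m/kyr

dip-slip = throw / sin(dip) = 290 m / sin(23°) = 742.2 m
rate = 742.2 m / 439 ka = 0.00169 m/yr = 1.69 m/kyr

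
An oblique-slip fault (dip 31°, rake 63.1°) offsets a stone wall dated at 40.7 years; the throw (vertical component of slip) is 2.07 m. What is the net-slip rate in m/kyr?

111 m/kyr

dip-slip = throw / sin(dip) = 2.07 / sin(31°) = 4.019 m
net slip = dip-slip / sin(rake) = 4.019 / sin(63.1°) = 4.507 m
rate = 4.507 m / 40.7 years = 0.111 m/yr = 111 m/kyr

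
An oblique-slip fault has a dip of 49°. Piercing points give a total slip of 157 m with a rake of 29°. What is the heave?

dip-slip = net slip × sin(rake) = 157 m × sin(29°) = 76.12 m
heave = dip-slip × cos(dip) = 76.12 × cos(49°) = 49.9 m

49.9 m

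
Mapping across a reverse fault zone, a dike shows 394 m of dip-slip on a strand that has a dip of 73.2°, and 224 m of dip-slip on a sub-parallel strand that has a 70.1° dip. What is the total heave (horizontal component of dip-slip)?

190 m

heave_A = 394 × cos(73.2°) = 113.9 m
heave_B = 224 × cos(70.1°) = 76.25 m
total = 113.9 + 76.25 = 190 m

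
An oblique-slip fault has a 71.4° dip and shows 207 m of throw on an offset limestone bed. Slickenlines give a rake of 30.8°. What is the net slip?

dip-slip = throw / sin(dip) = 207 / sin(71.4°) = 218.4 m
net slip = dip-slip / sin(rake) = 218.4 / sin(30.8°) = 427 m

427 m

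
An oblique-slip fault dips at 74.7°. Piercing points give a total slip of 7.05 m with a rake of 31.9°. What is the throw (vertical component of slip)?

dip-slip = net slip × sin(rake) = 7.05 m × sin(31.9°) = 3.725 m
throw = dip-slip × sin(dip) = 3.725 × sin(74.7°) = 3.59 m

3.59 m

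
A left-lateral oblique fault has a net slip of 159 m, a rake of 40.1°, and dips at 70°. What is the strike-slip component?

122 m

strike-slip = net slip × cos(rake) = 159 m × cos(40.1°) = 122 m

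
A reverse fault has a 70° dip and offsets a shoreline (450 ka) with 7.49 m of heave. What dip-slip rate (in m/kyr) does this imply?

dip-slip = heave / cos(dip) = 7.49 m / cos(70°) = 21.90 m
rate = 21.90 m / 450 ka = 0.0000487 m/yr = 0.0487 m/kyr

0.0487 m/kyr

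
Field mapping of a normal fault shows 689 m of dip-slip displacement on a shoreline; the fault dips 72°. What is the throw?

655 m

throw = dip-slip × sin(dip) = 689 m × sin(72°) = 655 m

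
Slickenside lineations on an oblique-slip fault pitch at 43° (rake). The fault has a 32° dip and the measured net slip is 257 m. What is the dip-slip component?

dip-slip = net slip × sin(rake) = 257 m × sin(43°) = 175 m

175 m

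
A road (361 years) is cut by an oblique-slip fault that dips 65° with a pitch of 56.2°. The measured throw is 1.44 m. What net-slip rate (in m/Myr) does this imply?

dip-slip = throw / sin(dip) = 1.44 / sin(65°) = 1.589 m
net slip = dip-slip / sin(rake) = 1.589 / sin(56.2°) = 1.912 m
rate = 1.912 m / 361 years = 0.00530 m/yr = 5300 m/Myr

5300 m/Myr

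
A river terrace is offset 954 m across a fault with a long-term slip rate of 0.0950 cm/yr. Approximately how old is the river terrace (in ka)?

1000 ka

age = offset / rate = 954 m / (0.0950 cm/yr) = 1e+06 yr = 1000 ka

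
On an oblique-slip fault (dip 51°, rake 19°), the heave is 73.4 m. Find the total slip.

dip-slip = heave / cos(dip) = 73.4 / cos(51°) = 116.6 m
net slip = dip-slip / sin(rake) = 116.6 / sin(19°) = 358 m

358 m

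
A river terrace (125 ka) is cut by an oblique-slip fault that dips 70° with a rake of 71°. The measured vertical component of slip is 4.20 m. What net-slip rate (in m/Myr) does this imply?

dip-slip = throw / sin(dip) = 4.20 / sin(70°) = 4.470 m
net slip = dip-slip / sin(rake) = 4.470 / sin(71°) = 4.727 m
rate = 4.727 m / 125 ka = 0.0000378 m/yr = 37.8 m/Myr

37.8 m/Myr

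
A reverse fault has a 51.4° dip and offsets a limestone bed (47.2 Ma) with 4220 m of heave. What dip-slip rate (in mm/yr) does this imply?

dip-slip = heave / cos(dip) = 4220 m / cos(51.4°) = 6764 m
rate = 6764 m / 47.2 Ma = 0.000143 m/yr = 0.143 mm/yr

0.143 mm/yr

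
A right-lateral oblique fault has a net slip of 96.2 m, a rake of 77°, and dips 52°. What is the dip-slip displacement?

93.7 m

dip-slip = net slip × sin(rake) = 96.2 m × sin(77°) = 93.7 m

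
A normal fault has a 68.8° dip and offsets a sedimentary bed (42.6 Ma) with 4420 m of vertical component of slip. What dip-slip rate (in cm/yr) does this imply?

0.0111 cm/yr

dip-slip = throw / sin(dip) = 4420 m / sin(68.8°) = 4741 m
rate = 4741 m / 42.6 Ma = 0.000111 m/yr = 0.0111 cm/yr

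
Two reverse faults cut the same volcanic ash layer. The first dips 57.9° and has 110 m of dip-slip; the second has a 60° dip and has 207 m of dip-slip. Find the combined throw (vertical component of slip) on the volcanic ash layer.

throw_A = 110 × sin(57.9°) = 93.18 m
throw_B = 207 × sin(60°) = 179.3 m
total = 93.18 + 179.3 = 272 m

272 m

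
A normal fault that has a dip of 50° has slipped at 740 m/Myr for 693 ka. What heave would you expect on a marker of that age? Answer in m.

dip-slip = rate × time = 740 m/Myr × 693 ka = 512.8 m
heave = dip-slip × cos(dip) = 512.8 × cos(50°) = 330 m

330 m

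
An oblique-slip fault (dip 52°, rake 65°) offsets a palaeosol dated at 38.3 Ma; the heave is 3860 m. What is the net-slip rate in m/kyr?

0.181 m/kyr

dip-slip = heave / cos(dip) = 3860 / cos(52°) = 6270 m
net slip = dip-slip / sin(rake) = 6270 / sin(65°) = 6918 m
rate = 6918 m / 38.3 Ma = 0.000181 m/yr = 0.181 m/kyr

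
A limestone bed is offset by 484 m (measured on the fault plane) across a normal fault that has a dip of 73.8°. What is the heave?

heave = dip-slip × cos(dip) = 484 m × cos(73.8°) = 135 m

135 m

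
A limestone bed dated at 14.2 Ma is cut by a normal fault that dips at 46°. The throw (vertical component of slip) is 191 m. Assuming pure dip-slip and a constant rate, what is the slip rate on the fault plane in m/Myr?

dip-slip = throw / sin(dip) = 191 m / sin(46°) = 265.5 m
rate = 265.5 m / 14.2 Ma = 0.0000187 m/yr = 18.7 m/Myr

18.7 m/Myr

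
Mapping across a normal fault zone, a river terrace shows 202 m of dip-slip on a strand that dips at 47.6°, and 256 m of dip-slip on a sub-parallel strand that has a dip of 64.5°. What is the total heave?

heave_A = 202 × cos(47.6°) = 136.2 m
heave_B = 256 × cos(64.5°) = 110.2 m
total = 136.2 + 110.2 = 246 m

246 m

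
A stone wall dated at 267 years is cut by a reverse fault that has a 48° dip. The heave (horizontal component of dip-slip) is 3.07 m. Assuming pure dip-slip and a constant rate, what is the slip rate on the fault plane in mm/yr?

dip-slip = heave / cos(dip) = 3.07 m / cos(48°) = 4.588 m
rate = 4.588 m / 267 years = 0.0172 m/yr = 17.2 mm/yr

17.2 mm/yr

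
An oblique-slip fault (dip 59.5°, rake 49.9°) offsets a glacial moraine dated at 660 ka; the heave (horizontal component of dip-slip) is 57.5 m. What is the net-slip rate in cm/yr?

dip-slip = heave / cos(dip) = 57.5 / cos(59.5°) = 113.3 m
net slip = dip-slip / sin(rake) = 113.3 / sin(49.9°) = 148.1 m
rate = 148.1 m / 660 ka = 0.000224 m/yr = 0.0224 cm/yr

0.0224 cm/yr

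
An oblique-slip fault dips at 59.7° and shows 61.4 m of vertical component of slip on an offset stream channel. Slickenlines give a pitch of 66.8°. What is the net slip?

dip-slip = throw / sin(dip) = 61.4 / sin(59.7°) = 71.11 m
net slip = dip-slip / sin(rake) = 71.11 / sin(66.8°) = 77.4 m

77.4 m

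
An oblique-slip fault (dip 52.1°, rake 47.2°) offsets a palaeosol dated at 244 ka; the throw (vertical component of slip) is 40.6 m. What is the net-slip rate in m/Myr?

287 m/Myr

dip-slip = throw / sin(dip) = 40.6 / sin(52.1°) = 51.45 m
net slip = dip-slip / sin(rake) = 51.45 / sin(47.2°) = 70.12 m
rate = 70.12 m / 244 ka = 0.000287 m/yr = 287 m/Myr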